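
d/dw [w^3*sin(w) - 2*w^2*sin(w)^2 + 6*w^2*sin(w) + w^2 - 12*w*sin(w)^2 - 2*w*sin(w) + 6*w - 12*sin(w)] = w^3*cos(w) + 3*w^2*sin(w) - 2*w^2*sin(2*w) + 6*w^2*cos(w) + 12*w*sin(w) - 12*w*sin(2*w) - 2*w*cos(w) + 2*w*cos(2*w) - 2*sin(w) - 12*cos(w) + 6*cos(2*w)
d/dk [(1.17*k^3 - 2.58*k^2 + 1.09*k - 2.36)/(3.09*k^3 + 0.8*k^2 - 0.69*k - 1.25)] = (8.9082*k^4 - 8.3508*k^3 + 18.3979*k^2 + 10.226*k - 2.9909)/(9.5481*k^6 + 4.944*k^5 - 3.6242*k^4 - 8.829*k^3 - 1.5239*k^2 + 1.725*k + 1.5625)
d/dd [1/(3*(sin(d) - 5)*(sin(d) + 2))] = (3 - 2*sin(d))*cos(d)/(3*(sin(d) - 5)^2*(sin(d) + 2)^2)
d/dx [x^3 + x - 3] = 3*x^2 + 1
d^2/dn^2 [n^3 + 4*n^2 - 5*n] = 6*n + 8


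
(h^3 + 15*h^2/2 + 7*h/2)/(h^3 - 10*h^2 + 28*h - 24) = h*(2*h^2 + 15*h + 7)/(2*(h^3 - 10*h^2 + 28*h - 24))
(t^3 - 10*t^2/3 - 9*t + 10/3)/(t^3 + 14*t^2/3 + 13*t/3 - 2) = (t - 5)/(t + 3)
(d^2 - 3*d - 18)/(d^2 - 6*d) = (d + 3)/d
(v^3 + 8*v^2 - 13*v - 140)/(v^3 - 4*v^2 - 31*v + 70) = (v^2 + 3*v - 28)/(v^2 - 9*v + 14)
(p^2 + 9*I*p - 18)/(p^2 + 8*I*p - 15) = (p + 6*I)/(p + 5*I)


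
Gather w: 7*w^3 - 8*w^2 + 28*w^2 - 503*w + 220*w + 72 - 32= 7*w^3 + 20*w^2 - 283*w + 40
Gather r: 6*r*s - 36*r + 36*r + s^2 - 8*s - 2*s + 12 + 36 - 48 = 6*r*s + s^2 - 10*s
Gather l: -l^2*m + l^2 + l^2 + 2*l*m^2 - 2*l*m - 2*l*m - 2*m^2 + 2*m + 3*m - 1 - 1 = l^2*(2 - m) + l*(2*m^2 - 4*m) - 2*m^2 + 5*m - 2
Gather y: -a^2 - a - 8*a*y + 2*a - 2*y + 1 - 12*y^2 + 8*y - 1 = -a^2 + a - 12*y^2 + y*(6 - 8*a)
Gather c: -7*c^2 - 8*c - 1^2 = -7*c^2 - 8*c - 1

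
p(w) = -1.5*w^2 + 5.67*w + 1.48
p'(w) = 5.67 - 3.0*w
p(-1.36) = -9.01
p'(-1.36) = 9.75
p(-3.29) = -33.41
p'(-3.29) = 15.54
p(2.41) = 6.43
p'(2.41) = -1.56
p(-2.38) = -20.51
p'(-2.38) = 12.81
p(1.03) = 5.73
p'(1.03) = 2.58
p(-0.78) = -3.86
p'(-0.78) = 8.01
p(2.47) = 6.33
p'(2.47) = -1.74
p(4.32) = -2.02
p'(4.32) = -7.29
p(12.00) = -146.48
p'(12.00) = -30.33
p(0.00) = 1.48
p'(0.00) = 5.67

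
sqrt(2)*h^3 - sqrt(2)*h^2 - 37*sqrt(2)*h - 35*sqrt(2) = (h - 7)*(h + 5)*(sqrt(2)*h + sqrt(2))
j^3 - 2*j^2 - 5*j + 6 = (j - 3)*(j - 1)*(j + 2)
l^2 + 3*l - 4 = (l - 1)*(l + 4)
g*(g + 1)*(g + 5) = g^3 + 6*g^2 + 5*g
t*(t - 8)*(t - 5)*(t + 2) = t^4 - 11*t^3 + 14*t^2 + 80*t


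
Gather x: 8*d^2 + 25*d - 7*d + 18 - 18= 8*d^2 + 18*d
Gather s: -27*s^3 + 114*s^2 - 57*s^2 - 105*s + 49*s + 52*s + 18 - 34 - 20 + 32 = -27*s^3 + 57*s^2 - 4*s - 4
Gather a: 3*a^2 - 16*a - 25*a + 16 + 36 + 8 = 3*a^2 - 41*a + 60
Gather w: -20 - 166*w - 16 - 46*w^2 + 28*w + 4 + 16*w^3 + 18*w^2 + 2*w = 16*w^3 - 28*w^2 - 136*w - 32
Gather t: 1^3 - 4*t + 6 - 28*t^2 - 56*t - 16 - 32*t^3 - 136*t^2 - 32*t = -32*t^3 - 164*t^2 - 92*t - 9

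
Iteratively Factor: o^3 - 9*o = (o + 3)*(o^2 - 3*o) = (o - 3)*(o + 3)*(o)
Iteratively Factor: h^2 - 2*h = (h - 2)*(h)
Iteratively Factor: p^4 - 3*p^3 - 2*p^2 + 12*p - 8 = (p - 1)*(p^3 - 2*p^2 - 4*p + 8) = (p - 1)*(p + 2)*(p^2 - 4*p + 4) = (p - 2)*(p - 1)*(p + 2)*(p - 2)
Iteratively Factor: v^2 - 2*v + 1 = (v - 1)*(v - 1)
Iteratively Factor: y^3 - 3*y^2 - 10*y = (y + 2)*(y^2 - 5*y) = y*(y + 2)*(y - 5)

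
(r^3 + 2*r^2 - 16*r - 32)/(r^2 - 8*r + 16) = (r^2 + 6*r + 8)/(r - 4)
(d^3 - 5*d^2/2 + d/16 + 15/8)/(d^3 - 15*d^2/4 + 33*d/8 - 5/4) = (4*d + 3)/(2*(2*d - 1))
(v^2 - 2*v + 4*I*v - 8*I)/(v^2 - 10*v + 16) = (v + 4*I)/(v - 8)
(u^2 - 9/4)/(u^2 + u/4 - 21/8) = 2*(2*u + 3)/(4*u + 7)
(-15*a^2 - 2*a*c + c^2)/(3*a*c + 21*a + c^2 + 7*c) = (-5*a + c)/(c + 7)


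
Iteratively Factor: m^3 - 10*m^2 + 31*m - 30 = (m - 2)*(m^2 - 8*m + 15) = (m - 5)*(m - 2)*(m - 3)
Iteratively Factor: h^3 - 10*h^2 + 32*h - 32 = (h - 4)*(h^2 - 6*h + 8) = (h - 4)*(h - 2)*(h - 4)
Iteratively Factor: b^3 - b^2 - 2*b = (b - 2)*(b^2 + b) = b*(b - 2)*(b + 1)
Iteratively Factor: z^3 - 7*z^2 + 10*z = (z - 5)*(z^2 - 2*z) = (z - 5)*(z - 2)*(z)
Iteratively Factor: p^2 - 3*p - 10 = (p - 5)*(p + 2)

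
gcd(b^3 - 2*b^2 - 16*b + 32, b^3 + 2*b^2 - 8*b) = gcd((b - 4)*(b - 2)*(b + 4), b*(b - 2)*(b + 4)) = b^2 + 2*b - 8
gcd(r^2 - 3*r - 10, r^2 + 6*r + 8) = r + 2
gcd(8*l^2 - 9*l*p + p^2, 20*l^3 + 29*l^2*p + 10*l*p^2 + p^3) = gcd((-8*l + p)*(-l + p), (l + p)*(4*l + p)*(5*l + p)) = 1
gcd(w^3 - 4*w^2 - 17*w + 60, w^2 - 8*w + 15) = w^2 - 8*w + 15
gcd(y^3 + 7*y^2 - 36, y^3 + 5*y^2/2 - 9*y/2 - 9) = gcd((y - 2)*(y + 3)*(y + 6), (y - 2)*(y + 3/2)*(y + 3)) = y^2 + y - 6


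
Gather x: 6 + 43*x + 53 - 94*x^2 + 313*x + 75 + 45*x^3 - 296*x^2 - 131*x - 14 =45*x^3 - 390*x^2 + 225*x + 120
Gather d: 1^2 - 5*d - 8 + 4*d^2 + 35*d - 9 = 4*d^2 + 30*d - 16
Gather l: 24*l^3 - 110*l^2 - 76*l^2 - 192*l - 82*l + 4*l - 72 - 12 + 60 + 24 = 24*l^3 - 186*l^2 - 270*l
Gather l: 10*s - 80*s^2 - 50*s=-80*s^2 - 40*s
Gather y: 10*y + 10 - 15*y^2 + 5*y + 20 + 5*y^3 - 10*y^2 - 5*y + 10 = 5*y^3 - 25*y^2 + 10*y + 40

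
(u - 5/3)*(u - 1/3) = u^2 - 2*u + 5/9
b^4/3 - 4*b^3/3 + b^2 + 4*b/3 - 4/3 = (b/3 + 1/3)*(b - 2)^2*(b - 1)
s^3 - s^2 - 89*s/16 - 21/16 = (s - 3)*(s + 1/4)*(s + 7/4)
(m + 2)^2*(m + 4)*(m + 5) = m^4 + 13*m^3 + 60*m^2 + 116*m + 80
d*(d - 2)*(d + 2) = d^3 - 4*d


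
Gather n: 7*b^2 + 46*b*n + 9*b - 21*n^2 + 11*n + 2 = 7*b^2 + 9*b - 21*n^2 + n*(46*b + 11) + 2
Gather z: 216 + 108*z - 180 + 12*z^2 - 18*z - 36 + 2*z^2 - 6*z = 14*z^2 + 84*z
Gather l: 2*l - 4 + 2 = 2*l - 2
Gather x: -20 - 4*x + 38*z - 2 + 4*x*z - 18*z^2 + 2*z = x*(4*z - 4) - 18*z^2 + 40*z - 22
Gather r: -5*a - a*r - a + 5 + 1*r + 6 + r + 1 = -6*a + r*(2 - a) + 12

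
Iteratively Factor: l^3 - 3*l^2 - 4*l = (l + 1)*(l^2 - 4*l) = (l - 4)*(l + 1)*(l)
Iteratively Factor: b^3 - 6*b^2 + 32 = (b + 2)*(b^2 - 8*b + 16) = (b - 4)*(b + 2)*(b - 4)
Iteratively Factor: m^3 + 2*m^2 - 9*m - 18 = (m - 3)*(m^2 + 5*m + 6) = (m - 3)*(m + 2)*(m + 3)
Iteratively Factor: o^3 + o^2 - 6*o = (o - 2)*(o^2 + 3*o) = o*(o - 2)*(o + 3)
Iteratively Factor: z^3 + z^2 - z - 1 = (z + 1)*(z^2 - 1) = (z + 1)^2*(z - 1)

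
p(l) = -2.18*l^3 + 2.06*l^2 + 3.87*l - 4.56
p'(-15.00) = -1529.43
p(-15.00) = 7758.39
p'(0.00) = 3.87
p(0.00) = -4.56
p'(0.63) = 3.87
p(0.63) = -1.85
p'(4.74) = -123.54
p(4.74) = -172.10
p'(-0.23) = 2.58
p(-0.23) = -5.31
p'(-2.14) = -34.90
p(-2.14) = 17.96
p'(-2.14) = -34.90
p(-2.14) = 17.96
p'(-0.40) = 1.18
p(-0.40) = -5.64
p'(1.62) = -6.62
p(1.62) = -2.15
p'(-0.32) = 1.88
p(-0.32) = -5.52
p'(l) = -6.54*l^2 + 4.12*l + 3.87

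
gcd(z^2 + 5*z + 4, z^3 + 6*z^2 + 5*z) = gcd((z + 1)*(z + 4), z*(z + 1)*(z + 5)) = z + 1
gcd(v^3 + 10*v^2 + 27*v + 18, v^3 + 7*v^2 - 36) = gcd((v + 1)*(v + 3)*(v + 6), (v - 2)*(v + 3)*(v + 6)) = v^2 + 9*v + 18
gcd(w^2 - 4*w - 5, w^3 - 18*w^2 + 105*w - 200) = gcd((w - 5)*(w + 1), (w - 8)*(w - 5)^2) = w - 5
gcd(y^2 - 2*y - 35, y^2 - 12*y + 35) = y - 7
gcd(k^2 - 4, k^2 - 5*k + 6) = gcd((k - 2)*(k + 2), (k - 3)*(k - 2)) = k - 2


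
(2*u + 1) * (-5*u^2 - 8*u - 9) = -10*u^3 - 21*u^2 - 26*u - 9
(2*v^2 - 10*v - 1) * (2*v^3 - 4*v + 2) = 4*v^5 - 20*v^4 - 10*v^3 + 44*v^2 - 16*v - 2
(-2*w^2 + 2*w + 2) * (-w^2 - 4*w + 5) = 2*w^4 + 6*w^3 - 20*w^2 + 2*w + 10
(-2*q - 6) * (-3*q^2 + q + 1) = 6*q^3 + 16*q^2 - 8*q - 6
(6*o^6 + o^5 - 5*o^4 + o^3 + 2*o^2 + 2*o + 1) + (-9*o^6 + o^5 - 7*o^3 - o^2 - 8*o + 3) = -3*o^6 + 2*o^5 - 5*o^4 - 6*o^3 + o^2 - 6*o + 4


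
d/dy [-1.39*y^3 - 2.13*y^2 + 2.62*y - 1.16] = -4.17*y^2 - 4.26*y + 2.62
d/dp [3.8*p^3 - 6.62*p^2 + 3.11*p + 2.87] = 11.4*p^2 - 13.24*p + 3.11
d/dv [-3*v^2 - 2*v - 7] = -6*v - 2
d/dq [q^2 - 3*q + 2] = 2*q - 3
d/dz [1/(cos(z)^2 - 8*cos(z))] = 2*(cos(z) - 4)*sin(z)/((cos(z) - 8)^2*cos(z)^2)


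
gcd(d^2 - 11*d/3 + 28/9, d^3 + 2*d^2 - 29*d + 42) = 1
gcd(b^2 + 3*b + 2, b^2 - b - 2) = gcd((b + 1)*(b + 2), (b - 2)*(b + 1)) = b + 1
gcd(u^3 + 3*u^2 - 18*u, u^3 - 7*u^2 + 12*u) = u^2 - 3*u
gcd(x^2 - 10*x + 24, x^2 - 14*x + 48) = x - 6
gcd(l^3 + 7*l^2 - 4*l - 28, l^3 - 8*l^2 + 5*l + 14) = l - 2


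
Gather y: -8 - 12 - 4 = -24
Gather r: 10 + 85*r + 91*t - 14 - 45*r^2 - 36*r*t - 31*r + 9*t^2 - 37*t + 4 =-45*r^2 + r*(54 - 36*t) + 9*t^2 + 54*t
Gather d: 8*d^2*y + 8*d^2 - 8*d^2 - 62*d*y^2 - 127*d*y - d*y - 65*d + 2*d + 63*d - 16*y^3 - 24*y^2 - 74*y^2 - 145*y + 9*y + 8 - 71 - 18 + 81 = 8*d^2*y + d*(-62*y^2 - 128*y) - 16*y^3 - 98*y^2 - 136*y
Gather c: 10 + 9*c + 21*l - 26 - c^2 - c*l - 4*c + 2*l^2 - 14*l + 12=-c^2 + c*(5 - l) + 2*l^2 + 7*l - 4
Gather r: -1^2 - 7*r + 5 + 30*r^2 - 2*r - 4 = 30*r^2 - 9*r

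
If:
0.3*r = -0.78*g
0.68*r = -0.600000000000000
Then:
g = 0.34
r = -0.88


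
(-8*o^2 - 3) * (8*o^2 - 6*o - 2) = -64*o^4 + 48*o^3 - 8*o^2 + 18*o + 6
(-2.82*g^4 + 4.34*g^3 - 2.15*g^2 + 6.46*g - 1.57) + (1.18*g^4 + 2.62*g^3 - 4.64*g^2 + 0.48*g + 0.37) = -1.64*g^4 + 6.96*g^3 - 6.79*g^2 + 6.94*g - 1.2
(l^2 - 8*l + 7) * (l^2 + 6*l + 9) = l^4 - 2*l^3 - 32*l^2 - 30*l + 63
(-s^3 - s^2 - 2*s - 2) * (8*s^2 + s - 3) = -8*s^5 - 9*s^4 - 14*s^3 - 15*s^2 + 4*s + 6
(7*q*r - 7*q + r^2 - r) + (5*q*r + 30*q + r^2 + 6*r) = 12*q*r + 23*q + 2*r^2 + 5*r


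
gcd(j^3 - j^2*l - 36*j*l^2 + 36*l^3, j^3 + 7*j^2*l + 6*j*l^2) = j + 6*l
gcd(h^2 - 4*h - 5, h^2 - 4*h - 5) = h^2 - 4*h - 5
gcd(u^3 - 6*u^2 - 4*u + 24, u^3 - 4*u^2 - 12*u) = u^2 - 4*u - 12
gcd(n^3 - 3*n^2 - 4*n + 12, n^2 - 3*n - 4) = 1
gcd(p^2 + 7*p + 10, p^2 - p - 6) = p + 2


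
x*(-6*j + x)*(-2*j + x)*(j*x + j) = 12*j^3*x^2 + 12*j^3*x - 8*j^2*x^3 - 8*j^2*x^2 + j*x^4 + j*x^3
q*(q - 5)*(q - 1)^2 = q^4 - 7*q^3 + 11*q^2 - 5*q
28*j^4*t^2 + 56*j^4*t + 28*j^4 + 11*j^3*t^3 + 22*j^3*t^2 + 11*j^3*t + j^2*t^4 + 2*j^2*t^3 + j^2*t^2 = (4*j + t)*(7*j + t)*(j*t + j)^2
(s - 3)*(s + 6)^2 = s^3 + 9*s^2 - 108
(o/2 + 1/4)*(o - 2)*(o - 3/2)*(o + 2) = o^4/2 - o^3/2 - 19*o^2/8 + 2*o + 3/2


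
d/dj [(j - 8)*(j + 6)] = 2*j - 2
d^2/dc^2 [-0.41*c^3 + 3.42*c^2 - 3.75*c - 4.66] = 6.84 - 2.46*c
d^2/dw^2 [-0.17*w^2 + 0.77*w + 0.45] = -0.340000000000000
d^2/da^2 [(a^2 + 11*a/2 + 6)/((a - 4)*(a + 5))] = 3*(3*a^3 + 52*a^2 + 232*a + 424)/(a^6 + 3*a^5 - 57*a^4 - 119*a^3 + 1140*a^2 + 1200*a - 8000)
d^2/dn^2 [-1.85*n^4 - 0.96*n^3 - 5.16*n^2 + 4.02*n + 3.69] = -22.2*n^2 - 5.76*n - 10.32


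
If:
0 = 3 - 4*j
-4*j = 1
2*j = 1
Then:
No Solution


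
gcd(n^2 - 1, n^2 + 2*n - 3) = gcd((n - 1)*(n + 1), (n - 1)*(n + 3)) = n - 1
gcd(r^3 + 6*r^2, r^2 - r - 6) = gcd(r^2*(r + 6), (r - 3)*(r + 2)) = 1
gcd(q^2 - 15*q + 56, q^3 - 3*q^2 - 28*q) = q - 7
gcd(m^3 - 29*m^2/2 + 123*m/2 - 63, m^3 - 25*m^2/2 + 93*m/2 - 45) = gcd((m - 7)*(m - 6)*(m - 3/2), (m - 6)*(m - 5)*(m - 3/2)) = m^2 - 15*m/2 + 9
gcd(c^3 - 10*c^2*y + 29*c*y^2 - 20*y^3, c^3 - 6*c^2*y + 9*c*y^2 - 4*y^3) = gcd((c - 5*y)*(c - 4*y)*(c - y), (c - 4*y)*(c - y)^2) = c^2 - 5*c*y + 4*y^2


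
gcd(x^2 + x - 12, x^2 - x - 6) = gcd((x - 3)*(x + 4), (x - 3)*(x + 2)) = x - 3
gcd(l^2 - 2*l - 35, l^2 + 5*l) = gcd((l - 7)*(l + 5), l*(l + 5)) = l + 5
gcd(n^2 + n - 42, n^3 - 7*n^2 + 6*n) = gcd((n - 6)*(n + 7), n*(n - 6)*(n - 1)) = n - 6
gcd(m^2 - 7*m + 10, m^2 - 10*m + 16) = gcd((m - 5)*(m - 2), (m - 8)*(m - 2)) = m - 2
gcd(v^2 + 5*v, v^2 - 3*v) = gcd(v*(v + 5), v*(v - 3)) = v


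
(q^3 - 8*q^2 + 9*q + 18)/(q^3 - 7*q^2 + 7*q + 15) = (q - 6)/(q - 5)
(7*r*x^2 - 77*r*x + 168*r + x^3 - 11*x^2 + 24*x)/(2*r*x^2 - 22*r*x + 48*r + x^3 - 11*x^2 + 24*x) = (7*r + x)/(2*r + x)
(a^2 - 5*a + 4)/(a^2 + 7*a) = (a^2 - 5*a + 4)/(a*(a + 7))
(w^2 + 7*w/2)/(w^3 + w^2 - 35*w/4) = 2/(2*w - 5)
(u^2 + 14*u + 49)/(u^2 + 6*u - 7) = (u + 7)/(u - 1)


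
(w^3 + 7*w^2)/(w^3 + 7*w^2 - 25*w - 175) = w^2/(w^2 - 25)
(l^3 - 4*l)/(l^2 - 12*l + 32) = l*(l^2 - 4)/(l^2 - 12*l + 32)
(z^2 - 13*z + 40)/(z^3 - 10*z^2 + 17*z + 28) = (z^2 - 13*z + 40)/(z^3 - 10*z^2 + 17*z + 28)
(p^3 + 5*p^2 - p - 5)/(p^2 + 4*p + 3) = (p^2 + 4*p - 5)/(p + 3)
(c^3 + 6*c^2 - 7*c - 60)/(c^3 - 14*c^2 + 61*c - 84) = (c^2 + 9*c + 20)/(c^2 - 11*c + 28)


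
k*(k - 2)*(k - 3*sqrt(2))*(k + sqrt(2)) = k^4 - 2*sqrt(2)*k^3 - 2*k^3 - 6*k^2 + 4*sqrt(2)*k^2 + 12*k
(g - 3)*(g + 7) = g^2 + 4*g - 21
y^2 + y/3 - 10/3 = (y - 5/3)*(y + 2)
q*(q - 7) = q^2 - 7*q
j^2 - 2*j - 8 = (j - 4)*(j + 2)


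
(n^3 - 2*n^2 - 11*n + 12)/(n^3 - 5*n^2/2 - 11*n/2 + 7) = 2*(n^2 - n - 12)/(2*n^2 - 3*n - 14)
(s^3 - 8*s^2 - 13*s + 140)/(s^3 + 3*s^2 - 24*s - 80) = (s - 7)/(s + 4)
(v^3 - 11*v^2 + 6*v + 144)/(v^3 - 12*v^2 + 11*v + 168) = (v - 6)/(v - 7)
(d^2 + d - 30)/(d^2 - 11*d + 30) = (d + 6)/(d - 6)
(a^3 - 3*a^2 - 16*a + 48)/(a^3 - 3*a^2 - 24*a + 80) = (a^2 + a - 12)/(a^2 + a - 20)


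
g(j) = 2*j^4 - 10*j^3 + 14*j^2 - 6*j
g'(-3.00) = -576.00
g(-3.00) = 576.00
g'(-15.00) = -34176.00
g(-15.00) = 138240.00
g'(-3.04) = -593.12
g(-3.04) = 599.38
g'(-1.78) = -196.01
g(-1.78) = 131.51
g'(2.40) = -1.01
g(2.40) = -5.64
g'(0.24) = -0.90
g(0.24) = -0.77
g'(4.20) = 175.10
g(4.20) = 103.22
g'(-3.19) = -660.30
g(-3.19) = 693.33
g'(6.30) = 980.08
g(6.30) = 1167.98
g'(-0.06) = -7.79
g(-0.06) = 0.41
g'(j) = 8*j^3 - 30*j^2 + 28*j - 6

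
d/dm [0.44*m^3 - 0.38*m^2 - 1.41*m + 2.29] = 1.32*m^2 - 0.76*m - 1.41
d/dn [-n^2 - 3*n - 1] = -2*n - 3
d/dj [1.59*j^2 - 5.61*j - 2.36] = 3.18*j - 5.61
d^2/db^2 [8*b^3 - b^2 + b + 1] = 48*b - 2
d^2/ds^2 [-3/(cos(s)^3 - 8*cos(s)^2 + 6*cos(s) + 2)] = 3*((-27*cos(s) + 64*cos(2*s) - 9*cos(3*s))*(cos(s)^3 - 8*cos(s)^2 + 6*cos(s) + 2)/4 - 2*(3*cos(s)^2 - 16*cos(s) + 6)^2*sin(s)^2)/(cos(s)^3 - 8*cos(s)^2 + 6*cos(s) + 2)^3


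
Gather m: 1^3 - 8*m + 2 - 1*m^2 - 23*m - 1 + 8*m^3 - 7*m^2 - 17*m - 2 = 8*m^3 - 8*m^2 - 48*m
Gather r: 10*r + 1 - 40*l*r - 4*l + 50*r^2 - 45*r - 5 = -4*l + 50*r^2 + r*(-40*l - 35) - 4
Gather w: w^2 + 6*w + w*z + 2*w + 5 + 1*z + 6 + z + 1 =w^2 + w*(z + 8) + 2*z + 12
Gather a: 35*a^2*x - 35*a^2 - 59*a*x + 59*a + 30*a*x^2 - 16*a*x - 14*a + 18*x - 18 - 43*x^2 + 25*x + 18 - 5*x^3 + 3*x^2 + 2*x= a^2*(35*x - 35) + a*(30*x^2 - 75*x + 45) - 5*x^3 - 40*x^2 + 45*x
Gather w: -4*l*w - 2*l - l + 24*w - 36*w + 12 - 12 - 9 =-3*l + w*(-4*l - 12) - 9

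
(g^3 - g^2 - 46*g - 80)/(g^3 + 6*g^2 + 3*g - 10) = (g - 8)/(g - 1)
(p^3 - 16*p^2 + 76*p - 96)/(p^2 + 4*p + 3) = (p^3 - 16*p^2 + 76*p - 96)/(p^2 + 4*p + 3)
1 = 1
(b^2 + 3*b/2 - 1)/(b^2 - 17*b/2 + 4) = (b + 2)/(b - 8)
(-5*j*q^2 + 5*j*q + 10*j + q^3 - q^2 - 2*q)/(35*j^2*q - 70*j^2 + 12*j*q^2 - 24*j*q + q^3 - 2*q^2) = (-5*j*q - 5*j + q^2 + q)/(35*j^2 + 12*j*q + q^2)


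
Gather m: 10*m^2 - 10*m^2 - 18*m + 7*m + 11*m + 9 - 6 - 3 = 0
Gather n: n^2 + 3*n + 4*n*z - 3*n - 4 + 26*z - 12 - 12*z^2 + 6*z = n^2 + 4*n*z - 12*z^2 + 32*z - 16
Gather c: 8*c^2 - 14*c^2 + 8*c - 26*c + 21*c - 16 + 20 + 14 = -6*c^2 + 3*c + 18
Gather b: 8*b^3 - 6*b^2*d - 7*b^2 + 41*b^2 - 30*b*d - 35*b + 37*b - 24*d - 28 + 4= 8*b^3 + b^2*(34 - 6*d) + b*(2 - 30*d) - 24*d - 24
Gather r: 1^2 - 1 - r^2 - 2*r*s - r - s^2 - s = -r^2 + r*(-2*s - 1) - s^2 - s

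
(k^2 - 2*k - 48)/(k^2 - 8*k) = (k + 6)/k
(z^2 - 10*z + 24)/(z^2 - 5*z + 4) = (z - 6)/(z - 1)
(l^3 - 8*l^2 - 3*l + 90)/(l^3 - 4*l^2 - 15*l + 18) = (l - 5)/(l - 1)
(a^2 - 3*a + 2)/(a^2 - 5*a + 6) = (a - 1)/(a - 3)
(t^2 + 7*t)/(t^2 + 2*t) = (t + 7)/(t + 2)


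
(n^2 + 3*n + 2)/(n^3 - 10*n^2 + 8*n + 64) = (n + 1)/(n^2 - 12*n + 32)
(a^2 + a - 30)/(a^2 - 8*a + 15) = (a + 6)/(a - 3)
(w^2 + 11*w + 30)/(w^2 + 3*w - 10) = (w + 6)/(w - 2)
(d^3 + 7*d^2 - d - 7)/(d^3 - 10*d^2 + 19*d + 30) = (d^2 + 6*d - 7)/(d^2 - 11*d + 30)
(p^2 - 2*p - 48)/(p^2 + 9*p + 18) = (p - 8)/(p + 3)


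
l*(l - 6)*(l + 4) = l^3 - 2*l^2 - 24*l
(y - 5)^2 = y^2 - 10*y + 25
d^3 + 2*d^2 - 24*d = d*(d - 4)*(d + 6)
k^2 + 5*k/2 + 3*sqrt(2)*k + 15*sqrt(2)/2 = (k + 5/2)*(k + 3*sqrt(2))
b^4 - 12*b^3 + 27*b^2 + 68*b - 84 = (b - 7)*(b - 6)*(b - 1)*(b + 2)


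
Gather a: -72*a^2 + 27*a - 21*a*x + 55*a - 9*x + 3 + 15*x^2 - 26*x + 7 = -72*a^2 + a*(82 - 21*x) + 15*x^2 - 35*x + 10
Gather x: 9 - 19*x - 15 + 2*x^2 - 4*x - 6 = 2*x^2 - 23*x - 12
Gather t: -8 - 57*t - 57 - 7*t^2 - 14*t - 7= -7*t^2 - 71*t - 72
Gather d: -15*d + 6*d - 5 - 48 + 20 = -9*d - 33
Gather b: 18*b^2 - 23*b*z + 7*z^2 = 18*b^2 - 23*b*z + 7*z^2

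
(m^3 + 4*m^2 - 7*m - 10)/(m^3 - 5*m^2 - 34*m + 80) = (m + 1)/(m - 8)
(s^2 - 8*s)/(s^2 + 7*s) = (s - 8)/(s + 7)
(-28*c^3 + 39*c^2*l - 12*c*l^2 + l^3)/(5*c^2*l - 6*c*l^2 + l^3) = (-28*c^2 + 11*c*l - l^2)/(l*(5*c - l))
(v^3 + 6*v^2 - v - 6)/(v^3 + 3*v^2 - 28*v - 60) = (v^2 - 1)/(v^2 - 3*v - 10)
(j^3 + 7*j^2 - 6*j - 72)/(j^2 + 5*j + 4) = (j^2 + 3*j - 18)/(j + 1)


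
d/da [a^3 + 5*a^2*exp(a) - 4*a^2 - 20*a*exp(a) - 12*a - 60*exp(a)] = 5*a^2*exp(a) + 3*a^2 - 10*a*exp(a) - 8*a - 80*exp(a) - 12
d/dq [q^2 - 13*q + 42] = 2*q - 13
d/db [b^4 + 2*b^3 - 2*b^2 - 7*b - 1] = 4*b^3 + 6*b^2 - 4*b - 7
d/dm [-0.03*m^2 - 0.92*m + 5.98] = -0.06*m - 0.92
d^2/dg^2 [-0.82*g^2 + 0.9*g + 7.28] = -1.64000000000000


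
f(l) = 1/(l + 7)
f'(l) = -1/(l + 7)^2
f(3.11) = 0.10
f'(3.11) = -0.01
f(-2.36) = 0.22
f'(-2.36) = -0.05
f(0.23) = 0.14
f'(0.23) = -0.02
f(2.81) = 0.10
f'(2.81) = -0.01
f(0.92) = 0.13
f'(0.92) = -0.02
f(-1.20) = 0.17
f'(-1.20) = -0.03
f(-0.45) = 0.15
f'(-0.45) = -0.02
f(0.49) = 0.13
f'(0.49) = -0.02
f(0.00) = 0.14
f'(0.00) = -0.02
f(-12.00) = -0.20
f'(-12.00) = -0.04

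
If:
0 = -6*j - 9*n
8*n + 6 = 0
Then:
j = 9/8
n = -3/4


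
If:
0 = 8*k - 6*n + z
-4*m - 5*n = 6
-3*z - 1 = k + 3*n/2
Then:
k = -13*z/12 - 1/3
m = 115*z/72 - 17/18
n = -23*z/18 - 4/9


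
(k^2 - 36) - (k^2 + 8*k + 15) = -8*k - 51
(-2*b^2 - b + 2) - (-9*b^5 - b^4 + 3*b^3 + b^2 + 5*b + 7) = 9*b^5 + b^4 - 3*b^3 - 3*b^2 - 6*b - 5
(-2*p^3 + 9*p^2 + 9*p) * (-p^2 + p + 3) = 2*p^5 - 11*p^4 - 6*p^3 + 36*p^2 + 27*p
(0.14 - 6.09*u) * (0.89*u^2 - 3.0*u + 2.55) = -5.4201*u^3 + 18.3946*u^2 - 15.9495*u + 0.357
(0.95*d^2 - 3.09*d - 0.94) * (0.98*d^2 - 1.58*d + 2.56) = 0.931*d^4 - 4.5292*d^3 + 6.393*d^2 - 6.4252*d - 2.4064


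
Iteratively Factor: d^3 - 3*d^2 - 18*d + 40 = (d - 5)*(d^2 + 2*d - 8) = (d - 5)*(d + 4)*(d - 2)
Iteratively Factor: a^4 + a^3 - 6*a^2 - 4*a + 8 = (a + 2)*(a^3 - a^2 - 4*a + 4) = (a - 2)*(a + 2)*(a^2 + a - 2) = (a - 2)*(a - 1)*(a + 2)*(a + 2)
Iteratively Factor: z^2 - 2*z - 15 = (z - 5)*(z + 3)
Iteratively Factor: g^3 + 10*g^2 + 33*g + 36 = (g + 4)*(g^2 + 6*g + 9) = (g + 3)*(g + 4)*(g + 3)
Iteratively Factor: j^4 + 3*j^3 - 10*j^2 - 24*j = (j + 4)*(j^3 - j^2 - 6*j) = (j + 2)*(j + 4)*(j^2 - 3*j) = (j - 3)*(j + 2)*(j + 4)*(j)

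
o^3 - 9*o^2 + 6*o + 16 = (o - 8)*(o - 2)*(o + 1)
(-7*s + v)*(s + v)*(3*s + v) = -21*s^3 - 25*s^2*v - 3*s*v^2 + v^3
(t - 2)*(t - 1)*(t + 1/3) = t^3 - 8*t^2/3 + t + 2/3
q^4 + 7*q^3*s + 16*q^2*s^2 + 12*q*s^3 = q*(q + 2*s)^2*(q + 3*s)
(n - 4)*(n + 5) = n^2 + n - 20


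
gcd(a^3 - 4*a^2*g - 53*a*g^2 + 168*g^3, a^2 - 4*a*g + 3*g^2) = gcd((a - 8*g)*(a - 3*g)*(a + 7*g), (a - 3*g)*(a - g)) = a - 3*g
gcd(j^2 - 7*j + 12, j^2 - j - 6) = j - 3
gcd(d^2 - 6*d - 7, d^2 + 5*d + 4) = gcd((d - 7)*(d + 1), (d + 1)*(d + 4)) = d + 1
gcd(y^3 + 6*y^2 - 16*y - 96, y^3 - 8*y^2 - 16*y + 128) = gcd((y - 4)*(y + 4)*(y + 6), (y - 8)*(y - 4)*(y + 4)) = y^2 - 16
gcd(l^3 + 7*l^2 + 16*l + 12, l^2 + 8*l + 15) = l + 3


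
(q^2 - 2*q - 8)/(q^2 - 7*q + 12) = (q + 2)/(q - 3)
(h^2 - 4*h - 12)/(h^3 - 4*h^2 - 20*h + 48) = (h + 2)/(h^2 + 2*h - 8)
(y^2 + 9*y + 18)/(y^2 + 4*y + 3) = (y + 6)/(y + 1)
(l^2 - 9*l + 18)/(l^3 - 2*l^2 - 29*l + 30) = (l - 3)/(l^2 + 4*l - 5)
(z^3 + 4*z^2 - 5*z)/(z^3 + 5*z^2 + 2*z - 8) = z*(z + 5)/(z^2 + 6*z + 8)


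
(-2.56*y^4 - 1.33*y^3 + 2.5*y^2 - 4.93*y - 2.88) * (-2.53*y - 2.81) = 6.4768*y^5 + 10.5585*y^4 - 2.5877*y^3 + 5.4479*y^2 + 21.1397*y + 8.0928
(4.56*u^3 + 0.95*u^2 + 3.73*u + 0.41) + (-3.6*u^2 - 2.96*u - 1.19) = 4.56*u^3 - 2.65*u^2 + 0.77*u - 0.78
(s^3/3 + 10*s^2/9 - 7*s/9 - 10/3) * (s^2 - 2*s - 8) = s^5/3 + 4*s^4/9 - 17*s^3/3 - 32*s^2/3 + 116*s/9 + 80/3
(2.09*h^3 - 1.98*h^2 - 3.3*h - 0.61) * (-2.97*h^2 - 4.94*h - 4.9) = -6.2073*h^5 - 4.444*h^4 + 9.3412*h^3 + 27.8157*h^2 + 19.1834*h + 2.989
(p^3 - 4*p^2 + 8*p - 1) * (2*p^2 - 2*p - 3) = 2*p^5 - 10*p^4 + 21*p^3 - 6*p^2 - 22*p + 3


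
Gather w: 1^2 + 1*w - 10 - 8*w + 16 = 7 - 7*w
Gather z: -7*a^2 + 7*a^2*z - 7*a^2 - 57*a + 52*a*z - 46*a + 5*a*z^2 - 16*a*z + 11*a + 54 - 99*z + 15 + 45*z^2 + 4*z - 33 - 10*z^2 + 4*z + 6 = -14*a^2 - 92*a + z^2*(5*a + 35) + z*(7*a^2 + 36*a - 91) + 42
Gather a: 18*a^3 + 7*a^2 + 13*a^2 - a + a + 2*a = 18*a^3 + 20*a^2 + 2*a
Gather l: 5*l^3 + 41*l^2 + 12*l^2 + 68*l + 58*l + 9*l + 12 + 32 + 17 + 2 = 5*l^3 + 53*l^2 + 135*l + 63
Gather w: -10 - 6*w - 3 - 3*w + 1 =-9*w - 12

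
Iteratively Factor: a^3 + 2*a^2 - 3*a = (a + 3)*(a^2 - a) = a*(a + 3)*(a - 1)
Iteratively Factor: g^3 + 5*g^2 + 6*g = (g + 3)*(g^2 + 2*g) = (g + 2)*(g + 3)*(g)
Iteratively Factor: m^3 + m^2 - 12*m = (m - 3)*(m^2 + 4*m) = (m - 3)*(m + 4)*(m)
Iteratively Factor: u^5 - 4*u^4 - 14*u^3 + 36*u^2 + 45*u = (u)*(u^4 - 4*u^3 - 14*u^2 + 36*u + 45) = u*(u + 3)*(u^3 - 7*u^2 + 7*u + 15) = u*(u + 1)*(u + 3)*(u^2 - 8*u + 15) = u*(u - 5)*(u + 1)*(u + 3)*(u - 3)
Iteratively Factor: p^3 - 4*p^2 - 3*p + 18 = (p - 3)*(p^2 - p - 6) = (p - 3)^2*(p + 2)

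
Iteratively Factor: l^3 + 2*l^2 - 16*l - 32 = (l + 4)*(l^2 - 2*l - 8) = (l - 4)*(l + 4)*(l + 2)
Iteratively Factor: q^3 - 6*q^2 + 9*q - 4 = (q - 1)*(q^2 - 5*q + 4) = (q - 4)*(q - 1)*(q - 1)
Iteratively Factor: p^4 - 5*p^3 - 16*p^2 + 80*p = (p + 4)*(p^3 - 9*p^2 + 20*p) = (p - 4)*(p + 4)*(p^2 - 5*p) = p*(p - 4)*(p + 4)*(p - 5)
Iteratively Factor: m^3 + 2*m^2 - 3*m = (m - 1)*(m^2 + 3*m) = m*(m - 1)*(m + 3)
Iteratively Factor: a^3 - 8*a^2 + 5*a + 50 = (a - 5)*(a^2 - 3*a - 10) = (a - 5)^2*(a + 2)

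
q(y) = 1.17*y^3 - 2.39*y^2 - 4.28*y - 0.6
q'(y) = 3.51*y^2 - 4.78*y - 4.28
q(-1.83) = -7.94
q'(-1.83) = 16.22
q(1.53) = -8.55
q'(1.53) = -3.38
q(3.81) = 13.11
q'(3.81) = 28.46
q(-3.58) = -69.59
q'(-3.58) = 57.82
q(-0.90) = 0.46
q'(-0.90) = 2.87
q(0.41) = -2.68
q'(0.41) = -5.65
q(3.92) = 16.37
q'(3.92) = 30.92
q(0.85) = -5.25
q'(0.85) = -5.81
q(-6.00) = -313.68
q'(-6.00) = 150.76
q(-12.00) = -2315.16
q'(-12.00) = 558.52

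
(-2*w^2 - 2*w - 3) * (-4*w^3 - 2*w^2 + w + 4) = 8*w^5 + 12*w^4 + 14*w^3 - 4*w^2 - 11*w - 12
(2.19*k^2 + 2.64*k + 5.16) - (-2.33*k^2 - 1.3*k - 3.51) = 4.52*k^2 + 3.94*k + 8.67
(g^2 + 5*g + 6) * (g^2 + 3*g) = g^4 + 8*g^3 + 21*g^2 + 18*g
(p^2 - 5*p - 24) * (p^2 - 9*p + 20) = p^4 - 14*p^3 + 41*p^2 + 116*p - 480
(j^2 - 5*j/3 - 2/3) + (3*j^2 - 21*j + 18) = 4*j^2 - 68*j/3 + 52/3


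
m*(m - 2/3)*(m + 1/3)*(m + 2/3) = m^4 + m^3/3 - 4*m^2/9 - 4*m/27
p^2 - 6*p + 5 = (p - 5)*(p - 1)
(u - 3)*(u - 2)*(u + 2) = u^3 - 3*u^2 - 4*u + 12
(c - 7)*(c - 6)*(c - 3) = c^3 - 16*c^2 + 81*c - 126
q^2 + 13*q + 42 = (q + 6)*(q + 7)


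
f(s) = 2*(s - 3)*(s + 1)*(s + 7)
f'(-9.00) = 272.00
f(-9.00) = -384.00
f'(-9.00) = 272.00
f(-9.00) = -384.00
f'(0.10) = -31.94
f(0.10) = -45.30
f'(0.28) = -27.93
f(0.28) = -50.69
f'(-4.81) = 8.62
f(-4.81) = 130.33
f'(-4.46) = -3.85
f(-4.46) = 131.12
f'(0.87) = -12.06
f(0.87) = -62.69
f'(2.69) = 63.22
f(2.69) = -22.17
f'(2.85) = 71.74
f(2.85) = -11.38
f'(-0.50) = -42.50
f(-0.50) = -22.75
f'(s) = 2*(s - 3)*(s + 1) + 2*(s - 3)*(s + 7) + 2*(s + 1)*(s + 7)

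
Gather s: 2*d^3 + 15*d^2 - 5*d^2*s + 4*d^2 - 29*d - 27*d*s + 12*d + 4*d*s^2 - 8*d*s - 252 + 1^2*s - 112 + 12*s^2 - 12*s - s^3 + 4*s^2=2*d^3 + 19*d^2 - 17*d - s^3 + s^2*(4*d + 16) + s*(-5*d^2 - 35*d - 11) - 364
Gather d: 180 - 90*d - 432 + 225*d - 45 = 135*d - 297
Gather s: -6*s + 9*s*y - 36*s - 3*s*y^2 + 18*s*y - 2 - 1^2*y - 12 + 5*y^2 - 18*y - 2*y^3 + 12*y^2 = s*(-3*y^2 + 27*y - 42) - 2*y^3 + 17*y^2 - 19*y - 14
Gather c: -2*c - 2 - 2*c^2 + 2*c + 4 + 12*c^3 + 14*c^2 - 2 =12*c^3 + 12*c^2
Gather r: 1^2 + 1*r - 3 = r - 2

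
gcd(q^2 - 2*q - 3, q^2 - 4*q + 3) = q - 3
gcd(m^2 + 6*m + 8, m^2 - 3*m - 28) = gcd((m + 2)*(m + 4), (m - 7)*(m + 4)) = m + 4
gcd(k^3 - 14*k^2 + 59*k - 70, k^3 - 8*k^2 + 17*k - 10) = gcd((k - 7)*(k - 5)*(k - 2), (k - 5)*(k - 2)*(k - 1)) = k^2 - 7*k + 10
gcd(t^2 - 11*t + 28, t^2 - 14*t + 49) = t - 7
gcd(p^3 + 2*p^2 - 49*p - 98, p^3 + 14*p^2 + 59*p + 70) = p^2 + 9*p + 14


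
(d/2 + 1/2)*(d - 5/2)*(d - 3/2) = d^3/2 - 3*d^2/2 - d/8 + 15/8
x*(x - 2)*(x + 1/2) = x^3 - 3*x^2/2 - x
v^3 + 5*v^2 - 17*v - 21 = (v - 3)*(v + 1)*(v + 7)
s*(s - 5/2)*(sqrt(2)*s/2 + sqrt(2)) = sqrt(2)*s^3/2 - sqrt(2)*s^2/4 - 5*sqrt(2)*s/2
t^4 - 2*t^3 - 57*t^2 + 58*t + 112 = (t - 8)*(t - 2)*(t + 1)*(t + 7)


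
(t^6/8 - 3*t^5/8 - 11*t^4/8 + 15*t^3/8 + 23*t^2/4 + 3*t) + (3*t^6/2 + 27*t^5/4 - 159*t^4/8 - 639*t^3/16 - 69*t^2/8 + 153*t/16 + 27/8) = 13*t^6/8 + 51*t^5/8 - 85*t^4/4 - 609*t^3/16 - 23*t^2/8 + 201*t/16 + 27/8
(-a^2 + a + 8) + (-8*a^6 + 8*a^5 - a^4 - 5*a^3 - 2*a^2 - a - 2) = -8*a^6 + 8*a^5 - a^4 - 5*a^3 - 3*a^2 + 6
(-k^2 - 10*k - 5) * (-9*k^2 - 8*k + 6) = 9*k^4 + 98*k^3 + 119*k^2 - 20*k - 30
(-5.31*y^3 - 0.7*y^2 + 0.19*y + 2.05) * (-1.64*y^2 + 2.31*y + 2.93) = 8.7084*y^5 - 11.1181*y^4 - 17.4869*y^3 - 4.9741*y^2 + 5.2922*y + 6.0065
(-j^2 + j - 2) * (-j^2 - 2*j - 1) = j^4 + j^3 + j^2 + 3*j + 2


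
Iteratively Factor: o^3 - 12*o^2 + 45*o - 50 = (o - 5)*(o^2 - 7*o + 10) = (o - 5)^2*(o - 2)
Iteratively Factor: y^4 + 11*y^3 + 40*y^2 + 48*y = (y + 4)*(y^3 + 7*y^2 + 12*y) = y*(y + 4)*(y^2 + 7*y + 12) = y*(y + 4)^2*(y + 3)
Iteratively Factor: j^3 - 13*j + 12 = (j + 4)*(j^2 - 4*j + 3) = (j - 3)*(j + 4)*(j - 1)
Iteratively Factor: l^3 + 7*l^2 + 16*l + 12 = (l + 2)*(l^2 + 5*l + 6) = (l + 2)^2*(l + 3)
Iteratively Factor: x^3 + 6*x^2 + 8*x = (x)*(x^2 + 6*x + 8) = x*(x + 4)*(x + 2)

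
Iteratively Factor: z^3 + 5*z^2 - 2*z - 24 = (z + 4)*(z^2 + z - 6) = (z + 3)*(z + 4)*(z - 2)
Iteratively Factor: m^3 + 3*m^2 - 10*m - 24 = (m + 4)*(m^2 - m - 6) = (m + 2)*(m + 4)*(m - 3)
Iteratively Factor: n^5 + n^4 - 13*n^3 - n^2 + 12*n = (n - 1)*(n^4 + 2*n^3 - 11*n^2 - 12*n) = (n - 3)*(n - 1)*(n^3 + 5*n^2 + 4*n) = (n - 3)*(n - 1)*(n + 4)*(n^2 + n) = n*(n - 3)*(n - 1)*(n + 4)*(n + 1)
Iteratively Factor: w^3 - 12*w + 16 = (w - 2)*(w^2 + 2*w - 8) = (w - 2)*(w + 4)*(w - 2)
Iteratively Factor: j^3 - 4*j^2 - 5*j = (j + 1)*(j^2 - 5*j) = j*(j + 1)*(j - 5)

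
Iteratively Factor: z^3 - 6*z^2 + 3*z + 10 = (z - 5)*(z^2 - z - 2) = (z - 5)*(z - 2)*(z + 1)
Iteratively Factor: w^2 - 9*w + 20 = (w - 5)*(w - 4)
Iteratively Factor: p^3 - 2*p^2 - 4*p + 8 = (p - 2)*(p^2 - 4) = (p - 2)^2*(p + 2)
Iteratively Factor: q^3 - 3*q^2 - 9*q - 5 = (q + 1)*(q^2 - 4*q - 5) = (q - 5)*(q + 1)*(q + 1)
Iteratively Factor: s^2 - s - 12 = (s - 4)*(s + 3)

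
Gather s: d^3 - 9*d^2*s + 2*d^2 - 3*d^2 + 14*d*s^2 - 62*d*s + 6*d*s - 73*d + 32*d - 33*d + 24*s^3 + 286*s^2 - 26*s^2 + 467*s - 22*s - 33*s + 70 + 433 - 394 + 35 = d^3 - d^2 - 74*d + 24*s^3 + s^2*(14*d + 260) + s*(-9*d^2 - 56*d + 412) + 144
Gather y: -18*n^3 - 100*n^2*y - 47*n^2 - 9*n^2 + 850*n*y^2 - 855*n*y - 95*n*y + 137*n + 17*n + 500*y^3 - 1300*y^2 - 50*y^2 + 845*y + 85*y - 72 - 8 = -18*n^3 - 56*n^2 + 154*n + 500*y^3 + y^2*(850*n - 1350) + y*(-100*n^2 - 950*n + 930) - 80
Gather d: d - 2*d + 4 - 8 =-d - 4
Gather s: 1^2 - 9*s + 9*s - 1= 0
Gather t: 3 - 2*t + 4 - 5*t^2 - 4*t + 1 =-5*t^2 - 6*t + 8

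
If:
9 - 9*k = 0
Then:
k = 1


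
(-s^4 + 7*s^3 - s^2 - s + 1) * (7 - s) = s^5 - 14*s^4 + 50*s^3 - 6*s^2 - 8*s + 7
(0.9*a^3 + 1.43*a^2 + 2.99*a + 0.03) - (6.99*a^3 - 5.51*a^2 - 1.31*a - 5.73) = -6.09*a^3 + 6.94*a^2 + 4.3*a + 5.76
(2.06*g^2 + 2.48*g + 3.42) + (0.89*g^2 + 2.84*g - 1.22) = 2.95*g^2 + 5.32*g + 2.2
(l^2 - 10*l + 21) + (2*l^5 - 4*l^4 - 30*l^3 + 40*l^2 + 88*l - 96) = 2*l^5 - 4*l^4 - 30*l^3 + 41*l^2 + 78*l - 75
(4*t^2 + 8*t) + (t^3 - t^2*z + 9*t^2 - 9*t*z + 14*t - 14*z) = t^3 - t^2*z + 13*t^2 - 9*t*z + 22*t - 14*z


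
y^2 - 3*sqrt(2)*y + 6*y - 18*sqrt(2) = (y + 6)*(y - 3*sqrt(2))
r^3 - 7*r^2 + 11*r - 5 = (r - 5)*(r - 1)^2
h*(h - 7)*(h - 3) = h^3 - 10*h^2 + 21*h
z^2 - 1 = (z - 1)*(z + 1)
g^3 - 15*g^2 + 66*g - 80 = (g - 8)*(g - 5)*(g - 2)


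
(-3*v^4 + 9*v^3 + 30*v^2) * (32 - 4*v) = 12*v^5 - 132*v^4 + 168*v^3 + 960*v^2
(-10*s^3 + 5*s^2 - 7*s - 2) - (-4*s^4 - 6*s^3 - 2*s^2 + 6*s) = 4*s^4 - 4*s^3 + 7*s^2 - 13*s - 2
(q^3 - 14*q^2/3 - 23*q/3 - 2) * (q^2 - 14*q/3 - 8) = q^5 - 28*q^4/3 + 55*q^3/9 + 640*q^2/9 + 212*q/3 + 16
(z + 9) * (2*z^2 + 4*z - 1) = 2*z^3 + 22*z^2 + 35*z - 9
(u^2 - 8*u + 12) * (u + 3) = u^3 - 5*u^2 - 12*u + 36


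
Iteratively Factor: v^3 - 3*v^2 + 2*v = (v)*(v^2 - 3*v + 2) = v*(v - 1)*(v - 2)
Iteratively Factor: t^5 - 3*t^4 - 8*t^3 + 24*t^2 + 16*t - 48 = (t - 3)*(t^4 - 8*t^2 + 16) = (t - 3)*(t + 2)*(t^3 - 2*t^2 - 4*t + 8) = (t - 3)*(t - 2)*(t + 2)*(t^2 - 4) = (t - 3)*(t - 2)*(t + 2)^2*(t - 2)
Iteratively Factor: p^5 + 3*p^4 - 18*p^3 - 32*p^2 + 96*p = (p - 2)*(p^4 + 5*p^3 - 8*p^2 - 48*p) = (p - 2)*(p + 4)*(p^3 + p^2 - 12*p) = (p - 3)*(p - 2)*(p + 4)*(p^2 + 4*p) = p*(p - 3)*(p - 2)*(p + 4)*(p + 4)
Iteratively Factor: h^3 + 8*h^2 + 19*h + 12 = (h + 1)*(h^2 + 7*h + 12) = (h + 1)*(h + 3)*(h + 4)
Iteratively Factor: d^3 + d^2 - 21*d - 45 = (d + 3)*(d^2 - 2*d - 15) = (d - 5)*(d + 3)*(d + 3)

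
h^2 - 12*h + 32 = (h - 8)*(h - 4)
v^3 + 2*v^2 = v^2*(v + 2)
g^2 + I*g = g*(g + I)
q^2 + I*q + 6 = (q - 2*I)*(q + 3*I)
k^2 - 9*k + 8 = (k - 8)*(k - 1)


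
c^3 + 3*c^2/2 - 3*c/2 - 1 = (c - 1)*(c + 1/2)*(c + 2)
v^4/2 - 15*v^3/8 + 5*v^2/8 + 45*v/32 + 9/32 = (v/2 + 1/4)*(v - 3)*(v - 3/2)*(v + 1/4)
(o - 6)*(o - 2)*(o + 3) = o^3 - 5*o^2 - 12*o + 36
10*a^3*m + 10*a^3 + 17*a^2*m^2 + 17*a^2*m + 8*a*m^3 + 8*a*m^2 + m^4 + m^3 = (a + m)*(2*a + m)*(5*a + m)*(m + 1)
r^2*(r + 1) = r^3 + r^2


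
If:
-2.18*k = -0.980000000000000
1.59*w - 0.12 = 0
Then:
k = 0.45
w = 0.08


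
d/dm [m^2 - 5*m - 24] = 2*m - 5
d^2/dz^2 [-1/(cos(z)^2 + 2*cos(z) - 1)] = (8*sin(z)^4 - 20*sin(z)^2 - 11*cos(z) + 3*cos(3*z) - 8)/(2*(-sin(z)^2 + 2*cos(z))^3)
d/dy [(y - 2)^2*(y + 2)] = (y - 2)*(3*y + 2)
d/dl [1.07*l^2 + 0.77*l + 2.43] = 2.14*l + 0.77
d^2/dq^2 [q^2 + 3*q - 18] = 2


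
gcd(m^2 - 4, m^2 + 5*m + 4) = 1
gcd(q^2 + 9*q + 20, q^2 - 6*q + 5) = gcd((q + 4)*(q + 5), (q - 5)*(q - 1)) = 1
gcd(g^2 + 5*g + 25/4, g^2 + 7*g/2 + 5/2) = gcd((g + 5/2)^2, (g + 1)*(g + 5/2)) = g + 5/2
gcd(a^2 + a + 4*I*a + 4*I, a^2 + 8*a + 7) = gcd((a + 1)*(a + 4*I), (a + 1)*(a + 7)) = a + 1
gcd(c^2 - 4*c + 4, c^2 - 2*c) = c - 2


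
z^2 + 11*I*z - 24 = (z + 3*I)*(z + 8*I)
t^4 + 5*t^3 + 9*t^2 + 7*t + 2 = (t + 1)^3*(t + 2)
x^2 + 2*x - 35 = (x - 5)*(x + 7)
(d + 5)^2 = d^2 + 10*d + 25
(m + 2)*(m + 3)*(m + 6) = m^3 + 11*m^2 + 36*m + 36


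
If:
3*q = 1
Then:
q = 1/3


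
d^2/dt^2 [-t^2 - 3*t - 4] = -2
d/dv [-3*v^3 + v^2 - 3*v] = -9*v^2 + 2*v - 3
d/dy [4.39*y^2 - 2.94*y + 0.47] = 8.78*y - 2.94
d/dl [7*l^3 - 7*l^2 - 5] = 7*l*(3*l - 2)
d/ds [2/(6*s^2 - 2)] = -6*s/(3*s^2 - 1)^2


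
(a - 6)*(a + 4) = a^2 - 2*a - 24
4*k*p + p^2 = p*(4*k + p)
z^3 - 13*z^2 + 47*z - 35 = (z - 7)*(z - 5)*(z - 1)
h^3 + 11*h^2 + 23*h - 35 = (h - 1)*(h + 5)*(h + 7)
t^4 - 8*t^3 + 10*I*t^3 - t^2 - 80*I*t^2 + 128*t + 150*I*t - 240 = (t - 5)*(t - 3)*(t + 2*I)*(t + 8*I)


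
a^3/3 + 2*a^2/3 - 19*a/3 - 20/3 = (a/3 + 1/3)*(a - 4)*(a + 5)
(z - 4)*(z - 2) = z^2 - 6*z + 8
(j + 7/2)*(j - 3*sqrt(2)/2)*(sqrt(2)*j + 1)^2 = 2*j^4 - sqrt(2)*j^3 + 7*j^3 - 5*j^2 - 7*sqrt(2)*j^2/2 - 35*j/2 - 3*sqrt(2)*j/2 - 21*sqrt(2)/4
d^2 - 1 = (d - 1)*(d + 1)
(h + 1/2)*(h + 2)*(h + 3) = h^3 + 11*h^2/2 + 17*h/2 + 3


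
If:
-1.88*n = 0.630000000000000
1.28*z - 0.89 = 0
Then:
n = -0.34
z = 0.70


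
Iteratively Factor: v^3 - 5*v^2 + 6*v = (v - 3)*(v^2 - 2*v) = v*(v - 3)*(v - 2)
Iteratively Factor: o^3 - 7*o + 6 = (o + 3)*(o^2 - 3*o + 2) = (o - 1)*(o + 3)*(o - 2)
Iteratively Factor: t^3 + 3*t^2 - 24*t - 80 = (t + 4)*(t^2 - t - 20) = (t - 5)*(t + 4)*(t + 4)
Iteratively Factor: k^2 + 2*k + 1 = (k + 1)*(k + 1)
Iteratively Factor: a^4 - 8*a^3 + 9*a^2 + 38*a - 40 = (a - 4)*(a^3 - 4*a^2 - 7*a + 10) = (a - 5)*(a - 4)*(a^2 + a - 2) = (a - 5)*(a - 4)*(a - 1)*(a + 2)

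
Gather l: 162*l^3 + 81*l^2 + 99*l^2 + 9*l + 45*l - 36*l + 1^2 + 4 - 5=162*l^3 + 180*l^2 + 18*l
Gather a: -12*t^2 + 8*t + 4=-12*t^2 + 8*t + 4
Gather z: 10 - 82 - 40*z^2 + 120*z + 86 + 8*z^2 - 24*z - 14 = -32*z^2 + 96*z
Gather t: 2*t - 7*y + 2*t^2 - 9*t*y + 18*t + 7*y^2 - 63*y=2*t^2 + t*(20 - 9*y) + 7*y^2 - 70*y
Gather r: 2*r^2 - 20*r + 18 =2*r^2 - 20*r + 18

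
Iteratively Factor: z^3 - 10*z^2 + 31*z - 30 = (z - 5)*(z^2 - 5*z + 6) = (z - 5)*(z - 2)*(z - 3)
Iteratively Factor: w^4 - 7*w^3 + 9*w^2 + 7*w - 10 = (w + 1)*(w^3 - 8*w^2 + 17*w - 10) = (w - 5)*(w + 1)*(w^2 - 3*w + 2) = (w - 5)*(w - 2)*(w + 1)*(w - 1)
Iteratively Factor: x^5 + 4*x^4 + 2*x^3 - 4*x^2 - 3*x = (x + 1)*(x^4 + 3*x^3 - x^2 - 3*x) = (x + 1)*(x + 3)*(x^3 - x) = (x + 1)^2*(x + 3)*(x^2 - x) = (x - 1)*(x + 1)^2*(x + 3)*(x)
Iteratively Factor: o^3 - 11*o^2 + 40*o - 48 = (o - 4)*(o^2 - 7*o + 12) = (o - 4)*(o - 3)*(o - 4)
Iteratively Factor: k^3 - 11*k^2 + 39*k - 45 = (k - 5)*(k^2 - 6*k + 9) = (k - 5)*(k - 3)*(k - 3)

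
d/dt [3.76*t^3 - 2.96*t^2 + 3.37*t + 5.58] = 11.28*t^2 - 5.92*t + 3.37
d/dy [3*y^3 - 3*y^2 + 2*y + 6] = 9*y^2 - 6*y + 2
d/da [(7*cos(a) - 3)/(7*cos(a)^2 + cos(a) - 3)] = (-49*sin(a)^2 - 42*cos(a) + 67)*sin(a)/(7*cos(a)^2 + cos(a) - 3)^2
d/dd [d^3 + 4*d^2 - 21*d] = 3*d^2 + 8*d - 21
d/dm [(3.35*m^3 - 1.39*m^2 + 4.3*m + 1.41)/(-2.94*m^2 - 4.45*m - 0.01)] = (-9.849*m^4 - 29.815*m^3 + 18.727*m^2 + 8.3186*m + 6.2315)/(8.6436*m^4 + 26.166*m^3 + 19.8613*m^2 + 0.089*m + 0.0001)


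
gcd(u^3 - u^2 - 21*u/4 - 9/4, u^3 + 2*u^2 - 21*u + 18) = u - 3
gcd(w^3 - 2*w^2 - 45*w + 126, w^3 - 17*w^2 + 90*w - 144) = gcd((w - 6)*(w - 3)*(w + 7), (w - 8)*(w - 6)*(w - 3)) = w^2 - 9*w + 18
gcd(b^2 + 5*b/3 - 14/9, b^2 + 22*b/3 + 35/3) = b + 7/3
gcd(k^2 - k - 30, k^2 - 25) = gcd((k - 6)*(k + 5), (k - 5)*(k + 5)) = k + 5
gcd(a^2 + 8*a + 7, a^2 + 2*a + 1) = a + 1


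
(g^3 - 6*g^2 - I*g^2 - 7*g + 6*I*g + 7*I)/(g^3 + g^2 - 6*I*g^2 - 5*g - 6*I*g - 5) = (g - 7)/(g - 5*I)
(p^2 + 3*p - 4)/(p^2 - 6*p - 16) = (-p^2 - 3*p + 4)/(-p^2 + 6*p + 16)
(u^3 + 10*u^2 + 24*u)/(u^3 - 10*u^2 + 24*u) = (u^2 + 10*u + 24)/(u^2 - 10*u + 24)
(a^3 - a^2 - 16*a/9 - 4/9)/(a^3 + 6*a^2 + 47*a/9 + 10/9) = (a - 2)/(a + 5)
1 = 1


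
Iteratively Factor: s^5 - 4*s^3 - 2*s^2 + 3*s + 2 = (s - 2)*(s^4 + 2*s^3 - 2*s - 1) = (s - 2)*(s + 1)*(s^3 + s^2 - s - 1) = (s - 2)*(s + 1)^2*(s^2 - 1) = (s - 2)*(s + 1)^3*(s - 1)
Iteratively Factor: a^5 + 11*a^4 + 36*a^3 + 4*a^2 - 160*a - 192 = (a + 4)*(a^4 + 7*a^3 + 8*a^2 - 28*a - 48) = (a + 2)*(a + 4)*(a^3 + 5*a^2 - 2*a - 24) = (a + 2)*(a + 3)*(a + 4)*(a^2 + 2*a - 8) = (a - 2)*(a + 2)*(a + 3)*(a + 4)*(a + 4)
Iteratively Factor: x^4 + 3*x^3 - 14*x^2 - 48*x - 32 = (x + 2)*(x^3 + x^2 - 16*x - 16) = (x - 4)*(x + 2)*(x^2 + 5*x + 4) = (x - 4)*(x + 1)*(x + 2)*(x + 4)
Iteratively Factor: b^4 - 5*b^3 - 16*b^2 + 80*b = (b)*(b^3 - 5*b^2 - 16*b + 80) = b*(b - 4)*(b^2 - b - 20) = b*(b - 5)*(b - 4)*(b + 4)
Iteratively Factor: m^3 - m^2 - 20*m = (m + 4)*(m^2 - 5*m) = m*(m + 4)*(m - 5)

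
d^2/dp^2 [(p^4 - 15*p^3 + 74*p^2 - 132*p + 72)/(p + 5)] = 2*(3*p^4 + 25*p^3 - 75*p^2 - 1125*p + 2582)/(p^3 + 15*p^2 + 75*p + 125)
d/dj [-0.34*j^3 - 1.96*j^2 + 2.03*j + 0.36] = -1.02*j^2 - 3.92*j + 2.03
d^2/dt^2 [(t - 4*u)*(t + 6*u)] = 2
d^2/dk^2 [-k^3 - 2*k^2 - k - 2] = -6*k - 4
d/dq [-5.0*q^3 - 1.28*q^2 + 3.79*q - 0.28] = -15.0*q^2 - 2.56*q + 3.79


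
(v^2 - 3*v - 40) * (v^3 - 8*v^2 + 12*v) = v^5 - 11*v^4 - 4*v^3 + 284*v^2 - 480*v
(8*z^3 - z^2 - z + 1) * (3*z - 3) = 24*z^4 - 27*z^3 + 6*z - 3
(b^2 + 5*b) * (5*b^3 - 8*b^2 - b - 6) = 5*b^5 + 17*b^4 - 41*b^3 - 11*b^2 - 30*b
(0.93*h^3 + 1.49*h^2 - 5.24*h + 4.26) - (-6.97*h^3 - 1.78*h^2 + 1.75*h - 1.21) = 7.9*h^3 + 3.27*h^2 - 6.99*h + 5.47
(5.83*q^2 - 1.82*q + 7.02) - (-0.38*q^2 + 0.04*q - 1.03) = 6.21*q^2 - 1.86*q + 8.05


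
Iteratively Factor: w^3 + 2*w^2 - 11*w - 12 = (w + 1)*(w^2 + w - 12) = (w - 3)*(w + 1)*(w + 4)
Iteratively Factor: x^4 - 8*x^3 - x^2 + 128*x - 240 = (x - 5)*(x^3 - 3*x^2 - 16*x + 48) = (x - 5)*(x - 4)*(x^2 + x - 12) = (x - 5)*(x - 4)*(x - 3)*(x + 4)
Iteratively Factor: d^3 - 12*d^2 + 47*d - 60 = (d - 4)*(d^2 - 8*d + 15) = (d - 5)*(d - 4)*(d - 3)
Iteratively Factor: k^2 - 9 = (k + 3)*(k - 3)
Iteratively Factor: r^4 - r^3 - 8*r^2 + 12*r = (r - 2)*(r^3 + r^2 - 6*r) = r*(r - 2)*(r^2 + r - 6) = r*(r - 2)^2*(r + 3)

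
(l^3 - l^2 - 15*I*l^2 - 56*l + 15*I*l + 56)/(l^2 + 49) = (l^2 - l*(1 + 8*I) + 8*I)/(l + 7*I)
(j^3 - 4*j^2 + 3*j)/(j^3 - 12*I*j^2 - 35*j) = (-j^2 + 4*j - 3)/(-j^2 + 12*I*j + 35)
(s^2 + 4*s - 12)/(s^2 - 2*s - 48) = (s - 2)/(s - 8)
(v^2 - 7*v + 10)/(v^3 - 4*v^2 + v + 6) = (v - 5)/(v^2 - 2*v - 3)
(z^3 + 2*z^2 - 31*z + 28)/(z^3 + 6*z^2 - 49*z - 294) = (z^2 - 5*z + 4)/(z^2 - z - 42)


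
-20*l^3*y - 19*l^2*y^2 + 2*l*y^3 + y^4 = y*(-4*l + y)*(l + y)*(5*l + y)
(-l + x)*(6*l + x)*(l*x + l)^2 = -6*l^4*x^2 - 12*l^4*x - 6*l^4 + 5*l^3*x^3 + 10*l^3*x^2 + 5*l^3*x + l^2*x^4 + 2*l^2*x^3 + l^2*x^2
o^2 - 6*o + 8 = (o - 4)*(o - 2)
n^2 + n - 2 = (n - 1)*(n + 2)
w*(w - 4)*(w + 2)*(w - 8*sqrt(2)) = w^4 - 8*sqrt(2)*w^3 - 2*w^3 - 8*w^2 + 16*sqrt(2)*w^2 + 64*sqrt(2)*w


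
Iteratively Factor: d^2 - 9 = (d + 3)*(d - 3)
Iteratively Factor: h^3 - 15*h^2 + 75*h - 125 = (h - 5)*(h^2 - 10*h + 25) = (h - 5)^2*(h - 5)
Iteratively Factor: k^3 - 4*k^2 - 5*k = (k)*(k^2 - 4*k - 5) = k*(k + 1)*(k - 5)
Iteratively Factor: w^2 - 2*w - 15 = (w + 3)*(w - 5)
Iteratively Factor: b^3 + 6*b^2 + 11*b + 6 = (b + 3)*(b^2 + 3*b + 2) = (b + 1)*(b + 3)*(b + 2)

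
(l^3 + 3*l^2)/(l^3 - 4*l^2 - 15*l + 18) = l^2/(l^2 - 7*l + 6)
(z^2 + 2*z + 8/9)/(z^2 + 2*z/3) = (z + 4/3)/z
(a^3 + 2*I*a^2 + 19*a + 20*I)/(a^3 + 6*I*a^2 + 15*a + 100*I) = (a + I)/(a + 5*I)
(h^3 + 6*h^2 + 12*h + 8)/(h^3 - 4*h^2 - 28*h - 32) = (h + 2)/(h - 8)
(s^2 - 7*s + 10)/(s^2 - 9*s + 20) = (s - 2)/(s - 4)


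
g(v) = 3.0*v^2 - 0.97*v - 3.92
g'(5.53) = 32.21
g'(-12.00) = -72.97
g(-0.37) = -3.15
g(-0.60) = -2.26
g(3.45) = 28.44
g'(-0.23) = -2.35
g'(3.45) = 19.73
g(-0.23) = -3.54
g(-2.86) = 23.39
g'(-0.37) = -3.19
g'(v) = 6.0*v - 0.97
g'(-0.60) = -4.57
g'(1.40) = 7.43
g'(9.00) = 53.03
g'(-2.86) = -18.13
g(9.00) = 230.35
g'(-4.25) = -26.47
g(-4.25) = 54.39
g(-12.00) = 439.72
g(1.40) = 0.60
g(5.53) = 82.46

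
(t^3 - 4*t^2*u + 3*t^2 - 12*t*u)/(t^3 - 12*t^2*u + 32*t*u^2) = (t + 3)/(t - 8*u)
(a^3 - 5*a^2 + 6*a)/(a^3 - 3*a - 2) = a*(a - 3)/(a^2 + 2*a + 1)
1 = 1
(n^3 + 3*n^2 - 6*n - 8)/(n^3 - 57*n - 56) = (n^2 + 2*n - 8)/(n^2 - n - 56)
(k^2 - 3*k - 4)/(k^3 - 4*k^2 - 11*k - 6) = (k - 4)/(k^2 - 5*k - 6)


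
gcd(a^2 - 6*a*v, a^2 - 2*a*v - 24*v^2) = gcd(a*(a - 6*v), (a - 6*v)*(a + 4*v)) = -a + 6*v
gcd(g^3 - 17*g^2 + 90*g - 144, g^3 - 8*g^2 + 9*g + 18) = g^2 - 9*g + 18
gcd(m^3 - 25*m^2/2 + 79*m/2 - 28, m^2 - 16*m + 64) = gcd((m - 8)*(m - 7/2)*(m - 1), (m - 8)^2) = m - 8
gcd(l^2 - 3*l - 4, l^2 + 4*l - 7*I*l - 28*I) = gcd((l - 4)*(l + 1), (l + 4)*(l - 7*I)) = 1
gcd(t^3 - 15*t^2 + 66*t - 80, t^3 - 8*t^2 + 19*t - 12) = 1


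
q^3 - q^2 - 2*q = q*(q - 2)*(q + 1)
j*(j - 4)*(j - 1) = j^3 - 5*j^2 + 4*j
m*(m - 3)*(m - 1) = m^3 - 4*m^2 + 3*m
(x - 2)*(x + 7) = x^2 + 5*x - 14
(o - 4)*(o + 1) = o^2 - 3*o - 4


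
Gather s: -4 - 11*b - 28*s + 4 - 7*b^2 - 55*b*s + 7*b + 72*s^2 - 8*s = -7*b^2 - 4*b + 72*s^2 + s*(-55*b - 36)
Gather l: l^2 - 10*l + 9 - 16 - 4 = l^2 - 10*l - 11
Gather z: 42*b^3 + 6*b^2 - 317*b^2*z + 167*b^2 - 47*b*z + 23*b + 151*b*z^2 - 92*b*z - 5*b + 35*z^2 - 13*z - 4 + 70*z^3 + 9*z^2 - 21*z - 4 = 42*b^3 + 173*b^2 + 18*b + 70*z^3 + z^2*(151*b + 44) + z*(-317*b^2 - 139*b - 34) - 8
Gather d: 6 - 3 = 3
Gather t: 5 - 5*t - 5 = -5*t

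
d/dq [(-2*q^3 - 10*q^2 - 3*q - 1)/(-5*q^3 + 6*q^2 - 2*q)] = (-62*q^4 - 22*q^3 + 23*q^2 + 12*q - 2)/(q^2*(25*q^4 - 60*q^3 + 56*q^2 - 24*q + 4))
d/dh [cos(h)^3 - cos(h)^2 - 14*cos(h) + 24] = (-3*cos(h)^2 + 2*cos(h) + 14)*sin(h)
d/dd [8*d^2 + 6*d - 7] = 16*d + 6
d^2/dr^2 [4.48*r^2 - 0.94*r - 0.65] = 8.96000000000000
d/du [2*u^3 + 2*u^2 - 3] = 2*u*(3*u + 2)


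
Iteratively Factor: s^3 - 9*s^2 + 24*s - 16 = (s - 4)*(s^2 - 5*s + 4) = (s - 4)*(s - 1)*(s - 4)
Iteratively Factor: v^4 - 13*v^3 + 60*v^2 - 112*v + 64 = (v - 1)*(v^3 - 12*v^2 + 48*v - 64) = (v - 4)*(v - 1)*(v^2 - 8*v + 16) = (v - 4)^2*(v - 1)*(v - 4)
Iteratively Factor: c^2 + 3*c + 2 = (c + 2)*(c + 1)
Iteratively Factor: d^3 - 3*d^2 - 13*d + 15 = (d + 3)*(d^2 - 6*d + 5) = (d - 5)*(d + 3)*(d - 1)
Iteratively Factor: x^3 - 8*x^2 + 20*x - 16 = (x - 4)*(x^2 - 4*x + 4) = (x - 4)*(x - 2)*(x - 2)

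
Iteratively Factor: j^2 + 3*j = (j + 3)*(j)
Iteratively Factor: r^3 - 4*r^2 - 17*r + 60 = (r - 3)*(r^2 - r - 20) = (r - 5)*(r - 3)*(r + 4)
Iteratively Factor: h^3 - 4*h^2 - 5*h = (h + 1)*(h^2 - 5*h) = (h - 5)*(h + 1)*(h)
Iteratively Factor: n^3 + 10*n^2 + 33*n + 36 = (n + 3)*(n^2 + 7*n + 12) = (n + 3)*(n + 4)*(n + 3)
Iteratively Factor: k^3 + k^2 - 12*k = (k)*(k^2 + k - 12) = k*(k + 4)*(k - 3)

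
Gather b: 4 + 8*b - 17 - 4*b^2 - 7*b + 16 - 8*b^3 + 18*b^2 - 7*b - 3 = -8*b^3 + 14*b^2 - 6*b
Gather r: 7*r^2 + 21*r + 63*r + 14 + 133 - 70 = 7*r^2 + 84*r + 77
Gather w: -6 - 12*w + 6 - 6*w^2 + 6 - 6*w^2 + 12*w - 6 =-12*w^2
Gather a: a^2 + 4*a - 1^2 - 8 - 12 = a^2 + 4*a - 21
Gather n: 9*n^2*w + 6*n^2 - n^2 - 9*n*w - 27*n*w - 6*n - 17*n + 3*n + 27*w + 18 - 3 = n^2*(9*w + 5) + n*(-36*w - 20) + 27*w + 15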